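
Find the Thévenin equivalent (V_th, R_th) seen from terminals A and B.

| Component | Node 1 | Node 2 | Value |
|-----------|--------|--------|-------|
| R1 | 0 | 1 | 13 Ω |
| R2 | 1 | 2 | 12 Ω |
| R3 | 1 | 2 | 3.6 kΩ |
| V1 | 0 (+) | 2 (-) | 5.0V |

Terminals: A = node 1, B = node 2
Step 1 — V_th is the open-circuit voltage V_A - V_B (nothing connected across the terminals).
Nodal analysis, taking node 2 as the 0 V reference.
Source V1 fixes V_0 = 5 V.
KCL at each unknown node (sum of currents leaving = 0; resistances in Ω):
  Node 1: (V_1 - 5)/13 + (V_1 - 0)/12 + (V_1 - 0)/3600 = 0
Collecting terms: 0.1605 × V_1 = 0.3846  =>  V_1 = 2.396 V
V_th = V_1 - V_2 = 2.396 - 0 = 2.396 V
Step 2 — R_th: zero the source — replace V1 by a short circuit (node 2 merges into node 0) — and find the resistance seen between A (node 1) and B (node 0).
Reduce the network between node 1 (A) and node 0 (B) by series/parallel combination:
  Rp1 = R1 ‖ R2 ‖ R3 (parallel, all between nodes 0 and 1) = 1/(1/13 + 1/12 + 1/3600) = 6.229 Ω
R_th = 6.229 Ω

Final answer: V_th = 2.396 V, R_th = 6.229 Ω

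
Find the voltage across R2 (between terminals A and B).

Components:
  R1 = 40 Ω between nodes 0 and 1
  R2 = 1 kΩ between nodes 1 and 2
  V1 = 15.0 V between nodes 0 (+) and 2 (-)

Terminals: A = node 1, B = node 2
R1 and R2 are in series across V1 (node 0 → node 1 → node 2), and the output A–B is taken across R2, so this is a voltage divider.
Series current: I = V1/(R1 + R2) = 15/(40 + 1000) = 15/1040 = 0.01442 A
V_R2 = I × R2 = V1 × R2/(R1 + R2) = 15 × 1000/1040 = 14.42 V

Final answer: 14.42 V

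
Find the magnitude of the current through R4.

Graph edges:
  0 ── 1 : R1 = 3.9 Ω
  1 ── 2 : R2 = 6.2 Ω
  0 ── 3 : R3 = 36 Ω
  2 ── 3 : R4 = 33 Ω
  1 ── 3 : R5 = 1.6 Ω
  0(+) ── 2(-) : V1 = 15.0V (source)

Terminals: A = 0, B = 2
Nodal analysis, taking node 2 as the 0 V reference.
Source V1 fixes V_0 = 15 V.
KCL at each unknown node (sum of currents leaving = 0; resistances in Ω):
  Node 1: (V_1 - 15)/3.9 + (V_1 - 0)/6.2 + (V_1 - V_3)/1.6 = 0
  Node 3: (V_3 - 15)/36 + (V_3 - 0)/33 + (V_3 - V_1)/1.6 = 0
Collecting terms (coefficients in siemens):
  1.043·V_1 - 0.625·V_3 = 3.846
  0.6831·V_3 - 0.625·V_1 = 0.4167
Determinant D = (1.043)(0.6831) - (-0.625)(-0.625) = 0.3216
V_1 = [(3.846)(0.6831) - (-0.625)(0.4167)]/D = 8.978 V
V_3 = [(1.043)(0.4167) - (3.846)(-0.625)]/D = 8.825 V
I_R4 = (V_2 - V_3)/R4 = (0 - 8.825)/33 = -0.2674 A
|I_R4| = 0.2674 A

Final answer: |I_R4| = 0.2674 A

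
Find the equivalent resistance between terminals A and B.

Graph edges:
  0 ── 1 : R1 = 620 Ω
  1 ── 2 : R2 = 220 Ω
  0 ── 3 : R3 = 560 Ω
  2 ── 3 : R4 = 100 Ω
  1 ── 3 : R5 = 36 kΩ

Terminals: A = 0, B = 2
The network is not a plain series/parallel combination. Inject a 1 A test current into terminal A (node 0) and return it from terminal B (node 2); then R_eq = V_A / (1 A).
Nodal analysis, taking node 2 as the 0 V reference.
Current source I_test pushes 1 A into node 0 and draws it out of node 2.
KCL at each unknown node (sum of currents leaving = 0; resistances in Ω):
  Node 0: (V_0 - V_1)/620 + (V_0 - V_3)/560 - 1 = 0
  Node 1: (V_1 - V_0)/620 + (V_1 - 0)/220 + (V_1 - V_3)/36000 = 0
  Node 3: (V_3 - V_0)/560 + (V_3 - V_1)/36000 + (V_3 - 0)/100 = 0
Collecting terms (coefficients in siemens):
  0.003399·V_0 - 0.001613·V_1 - 0.001786·V_3 = 1
  0.006186·V_1 - 0.001613·V_0 - 0.00002778·V_3 = 0
  0.01181·V_3 - 0.001786·V_0 - 0.00002778·V_1 = 0
Solving these 3 simultaneous equations (Gaussian elimination) gives:
  V_0 = 369.6 V, V_1 = 96.61 V, V_3 = 56.09 V
R_eq = V_0 / 1 A = 369.6 Ω

Final answer: 369.6 Ω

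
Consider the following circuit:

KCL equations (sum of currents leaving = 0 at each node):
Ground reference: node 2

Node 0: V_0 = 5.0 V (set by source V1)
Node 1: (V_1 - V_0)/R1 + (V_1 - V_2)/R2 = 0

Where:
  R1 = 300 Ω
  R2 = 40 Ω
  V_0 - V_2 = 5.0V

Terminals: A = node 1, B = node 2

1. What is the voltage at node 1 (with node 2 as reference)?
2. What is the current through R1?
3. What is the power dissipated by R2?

Nodal analysis, taking node 2 as the 0 V reference.
Source V1 fixes V_0 = 5 V.
KCL at each unknown node (sum of currents leaving = 0; resistances in Ω):
  Node 1: (V_1 - 5)/300 + (V_1 - 0)/40 = 0
Collecting terms: 0.02833 × V_1 = 0.01667  =>  V_1 = 0.5882 V
Part 1:
  Read off the nodal solution: V_1 = 0.5882 V
Part 2:
  I_R1 = (V_0 - V_1)/R1 = (5 - 0.5882)/300 = 0.01471 A
  Magnitude: I_R1 = 0.01471 A
Part 3:
  I_R2 = (V_1 - V_2)/R2 = (0.5882 - 0)/40 = 0.01471 A
  P_R2 = I_R2² × R2 = (0.01471)² × 40 = 0.008651 W

Final answers:
1. V_1 = 0.5882 V
2. I_R1 = 0.01471 A
3. P_R2 = 0.008651 W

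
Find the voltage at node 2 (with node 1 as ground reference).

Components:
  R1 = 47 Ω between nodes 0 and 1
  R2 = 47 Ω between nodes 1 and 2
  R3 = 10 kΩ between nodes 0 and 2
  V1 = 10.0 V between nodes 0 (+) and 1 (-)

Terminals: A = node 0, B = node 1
Nodal analysis, taking node 1 as the 0 V reference.
Source V1 fixes V_0 = 10 V.
KCL at each unknown node (sum of currents leaving = 0; resistances in Ω):
  Node 2: (V_2 - 0)/47 + (V_2 - 10)/10000 = 0
Collecting terms: 0.02138 × V_2 = 0.001  =>  V_2 = 0.04678 V
The requested potential is V_2 = 0.04678 V.

Final answer: V_2 = 0.04678 V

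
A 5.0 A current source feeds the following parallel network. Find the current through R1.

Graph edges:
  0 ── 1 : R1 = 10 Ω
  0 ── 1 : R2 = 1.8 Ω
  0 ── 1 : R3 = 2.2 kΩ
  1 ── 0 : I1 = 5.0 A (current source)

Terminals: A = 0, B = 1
All resistors sit directly between nodes 0 and 1, so they are in parallel and share one voltage V; the full source current 5 A splits among them.
1/R_par = 1/10 + 1/1.8 + 1/2200 = 0.656 S  =>  R_par = 1.524 Ω
V = I × R_par = 5 × 1.524 = 7.622 V
I_R1 = V/R1 = 7.622/10 = 0.7622 A

Final answer: 0.7622 A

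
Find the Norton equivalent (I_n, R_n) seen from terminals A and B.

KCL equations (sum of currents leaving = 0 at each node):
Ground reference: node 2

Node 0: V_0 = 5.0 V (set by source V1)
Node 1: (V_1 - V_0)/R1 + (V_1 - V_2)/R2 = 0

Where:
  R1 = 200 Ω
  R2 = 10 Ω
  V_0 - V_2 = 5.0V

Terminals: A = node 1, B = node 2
Find the Thévenin equivalent first; then I_n = V_th/R_th and R_n = R_th.
Step 1 — V_th is the open-circuit voltage V_A - V_B (nothing connected across the terminals).
Nodal analysis, taking node 2 as the 0 V reference.
Source V1 fixes V_0 = 5 V.
KCL at each unknown node (sum of currents leaving = 0; resistances in Ω):
  Node 1: (V_1 - 5)/200 + (V_1 - 0)/10 = 0
Collecting terms: 0.105 × V_1 = 0.025  =>  V_1 = 0.2381 V
V_th = V_1 - V_2 = 0.2381 - 0 = 0.2381 V
Step 2 — R_th: zero the source — replace V1 by a short circuit (node 2 merges into node 0) — and find the resistance seen between A (node 1) and B (node 0).
Reduce the network between node 1 (A) and node 0 (B) by series/parallel combination:
  Rp1 = R1 ‖ R2 (parallel, both between nodes 0 and 1) = 1/(1/200 + 1/10) = 9.524 Ω
R_th = 9.524 Ω
I_n = V_th/R_th = 0.2381/9.524 = 0.025 A, and R_n = R_th = 9.524 Ω

Final answer: I_n = 0.025 A, R_n = 9.524 Ω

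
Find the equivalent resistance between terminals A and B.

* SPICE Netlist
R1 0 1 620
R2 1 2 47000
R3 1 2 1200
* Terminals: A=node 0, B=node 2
Reduce the network between node 0 (A) and node 2 (B) by series/parallel combination:
  Rp1 = R2 ‖ R3 (parallel, both between nodes 1 and 2) = 1/(1/47000 + 1/1200) = 1170 Ω
  Rs1 = R1 + Rp1 (series, joined only at node 1) = 620 + 1170 = 1790 Ω
R_eq = 1.79 kΩ

Final answer: 1.79 kΩ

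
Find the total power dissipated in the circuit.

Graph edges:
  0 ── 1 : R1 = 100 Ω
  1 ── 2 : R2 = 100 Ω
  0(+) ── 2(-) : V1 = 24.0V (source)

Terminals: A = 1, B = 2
Nodal analysis, taking node 2 as the 0 V reference.
Source V1 fixes V_0 = 24 V.
KCL at each unknown node (sum of currents leaving = 0; resistances in Ω):
  Node 1: (V_1 - 24)/100 + (V_1 - 0)/100 = 0
Collecting terms: 0.02 × V_1 = 0.24  =>  V_1 = 12 V
Power in each resistor, P = (ΔV)²/R:
  P_R1 = (24 - 12)²/100 = 1.44 W
  P_R2 = (12 - 0)²/100 = 1.44 W
P_total = P_R1 + P_R2 = 2.88 W

Final answer: 2.88 W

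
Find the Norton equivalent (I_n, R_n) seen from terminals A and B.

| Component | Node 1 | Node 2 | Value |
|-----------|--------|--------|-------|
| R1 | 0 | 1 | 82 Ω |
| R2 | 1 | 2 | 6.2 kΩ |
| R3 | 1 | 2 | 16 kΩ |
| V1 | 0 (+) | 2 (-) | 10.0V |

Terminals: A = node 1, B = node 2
Find the Thévenin equivalent first; then I_n = V_th/R_th and R_n = R_th.
Step 1 — V_th is the open-circuit voltage V_A - V_B (nothing connected across the terminals).
Nodal analysis, taking node 2 as the 0 V reference.
Source V1 fixes V_0 = 10 V.
KCL at each unknown node (sum of currents leaving = 0; resistances in Ω):
  Node 1: (V_1 - 10)/82 + (V_1 - 0)/6200 + (V_1 - 0)/16000 = 0
Collecting terms: 0.01242 × V_1 = 0.122  =>  V_1 = 9.82 V
V_th = V_1 - V_2 = 9.82 - 0 = 9.82 V
Step 2 — R_th: zero the source — replace V1 by a short circuit (node 2 merges into node 0) — and find the resistance seen between A (node 1) and B (node 0).
Reduce the network between node 1 (A) and node 0 (B) by series/parallel combination:
  Rp1 = R1 ‖ R2 ‖ R3 (parallel, all between nodes 0 and 1) = 1/(1/82 + 1/6200 + 1/16000) = 80.52 Ω
R_th = 80.52 Ω
I_n = V_th/R_th = 9.82/80.52 = 0.122 A, and R_n = R_th = 80.52 Ω

Final answer: I_n = 0.122 A, R_n = 80.52 Ω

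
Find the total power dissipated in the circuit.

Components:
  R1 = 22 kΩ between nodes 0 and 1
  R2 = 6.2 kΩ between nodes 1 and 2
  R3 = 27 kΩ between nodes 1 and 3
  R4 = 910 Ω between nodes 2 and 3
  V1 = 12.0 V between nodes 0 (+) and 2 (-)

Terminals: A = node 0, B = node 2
Nodal analysis, taking node 2 as the 0 V reference.
Source V1 fixes V_0 = 12 V.
KCL at each unknown node (sum of currents leaving = 0; resistances in Ω):
  Node 1: (V_1 - 12)/22000 + (V_1 - 0)/6200 + (V_1 - V_3)/27000 = 0
  Node 3: (V_3 - V_1)/27000 + (V_3 - 0)/910 = 0
Collecting terms (coefficients in siemens):
  0.0002438·V_1 - 0.00003704·V_3 = 0.0005455
  0.001136·V_3 - 0.00003704·V_1 = 0
Determinant D = (0.0002438)(0.001136) - (-0.00003704)(-0.00003704) = 0.0000002755
V_1 = [(0.0005455)(0.001136) - (-0.00003704)(0)]/D = 2.249 V
V_3 = [(0.0002438)(0) - (0.0005455)(-0.00003704)]/D = 0.07332 V
Power in each resistor, P = (ΔV)²/R:
  P_R1 = (12 - 2.249)²/22000 = 0.004322 W
  P_R2 = (2.249 - 0)²/6200 = 0.0008155 W
  P_R3 = (2.249 - 0.07332)²/27000 = 0.0001753 W
  P_R4 = (0 - 0.07332)²/910 = 0.000005907 W
P_total = P_R1 + P_R2 + P_R3 + P_R4 = 0.005319 W

Final answer: 0.005319 W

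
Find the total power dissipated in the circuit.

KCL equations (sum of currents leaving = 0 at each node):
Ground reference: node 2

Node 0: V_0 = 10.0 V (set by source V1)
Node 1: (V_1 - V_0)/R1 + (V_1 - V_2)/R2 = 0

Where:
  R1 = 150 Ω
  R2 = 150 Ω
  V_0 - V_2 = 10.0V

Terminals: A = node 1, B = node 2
Nodal analysis, taking node 2 as the 0 V reference.
Source V1 fixes V_0 = 10 V.
KCL at each unknown node (sum of currents leaving = 0; resistances in Ω):
  Node 1: (V_1 - 10)/150 + (V_1 - 0)/150 = 0
Collecting terms: 0.01333 × V_1 = 0.06667  =>  V_1 = 5 V
Power in each resistor, P = (ΔV)²/R:
  P_R1 = (10 - 5)²/150 = 0.1667 W
  P_R2 = (5 - 0)²/150 = 0.1667 W
P_total = P_R1 + P_R2 = 0.3333 W

Final answer: 0.3333 W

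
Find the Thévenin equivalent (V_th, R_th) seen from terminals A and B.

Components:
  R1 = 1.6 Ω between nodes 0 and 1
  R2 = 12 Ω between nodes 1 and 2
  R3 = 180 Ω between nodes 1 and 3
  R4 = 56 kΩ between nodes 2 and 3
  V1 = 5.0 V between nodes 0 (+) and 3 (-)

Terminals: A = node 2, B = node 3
Step 1 — V_th is the open-circuit voltage V_A - V_B (nothing connected across the terminals).
Nodal analysis, taking node 3 as the 0 V reference.
Source V1 fixes V_0 = 5 V.
KCL at each unknown node (sum of currents leaving = 0; resistances in Ω):
  Node 1: (V_1 - 5)/1.6 + (V_1 - V_2)/12 + (V_1 - 0)/180 = 0
  Node 2: (V_2 - V_1)/12 + (V_2 - 0)/56000 = 0
Collecting terms (coefficients in siemens):
  0.7139·V_1 - 0.08333·V_2 = 3.125
  0.08335·V_2 - 0.08333·V_1 = 0
Determinant D = (0.7139)(0.08335) - (-0.08333)(-0.08333) = 0.05256
V_1 = [(3.125)(0.08335) - (-0.08333)(0)]/D = 4.956 V
V_2 = [(0.7139)(0) - (3.125)(-0.08333)]/D = 4.955 V
V_th = V_2 - V_3 = 4.955 - 0 = 4.955 V
Step 2 — R_th: zero the source — replace V1 by a short circuit (node 3 merges into node 0) — and find the resistance seen between A (node 2) and B (node 0).
Reduce the network between node 2 (A) and node 0 (B) by series/parallel combination:
  Rp1 = R1 ‖ R3 (parallel, both between nodes 0 and 1) = 1/(1/1.6 + 1/180) = 1.586 Ω
  Rs1 = R2 + Rp1 (series, joined only at node 1) = 12 + 1.586 = 13.59 Ω
  Rp2 = R4 ‖ Rs1 (parallel, both between nodes 0 and 2) = 1/(1/56000 + 1/13.59) = 13.58 Ω
R_th = 13.58 Ω

Final answer: V_th = 4.955 V, R_th = 13.58 Ω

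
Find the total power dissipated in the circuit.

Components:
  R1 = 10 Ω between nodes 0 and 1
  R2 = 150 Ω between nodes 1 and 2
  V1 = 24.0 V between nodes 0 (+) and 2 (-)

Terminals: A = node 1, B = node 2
Nodal analysis, taking node 2 as the 0 V reference.
Source V1 fixes V_0 = 24 V.
KCL at each unknown node (sum of currents leaving = 0; resistances in Ω):
  Node 1: (V_1 - 24)/10 + (V_1 - 0)/150 = 0
Collecting terms: 0.1067 × V_1 = 2.4  =>  V_1 = 22.5 V
Power in each resistor, P = (ΔV)²/R:
  P_R1 = (24 - 22.5)²/10 = 0.225 W
  P_R2 = (22.5 - 0)²/150 = 3.375 W
P_total = P_R1 + P_R2 = 3.6 W

Final answer: 3.6 W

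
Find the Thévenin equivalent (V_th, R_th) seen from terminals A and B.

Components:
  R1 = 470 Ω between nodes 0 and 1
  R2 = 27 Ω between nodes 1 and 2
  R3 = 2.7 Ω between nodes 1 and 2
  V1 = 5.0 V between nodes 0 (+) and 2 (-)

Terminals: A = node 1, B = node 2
Step 1 — V_th is the open-circuit voltage V_A - V_B (nothing connected across the terminals).
Nodal analysis, taking node 2 as the 0 V reference.
Source V1 fixes V_0 = 5 V.
KCL at each unknown node (sum of currents leaving = 0; resistances in Ω):
  Node 1: (V_1 - 5)/470 + (V_1 - 0)/27 + (V_1 - 0)/2.7 = 0
Collecting terms: 0.4095 × V_1 = 0.01064  =>  V_1 = 0.02598 V
V_th = V_1 - V_2 = 0.02598 - 0 = 0.02598 V
Step 2 — R_th: zero the source — replace V1 by a short circuit (node 2 merges into node 0) — and find the resistance seen between A (node 1) and B (node 0).
Reduce the network between node 1 (A) and node 0 (B) by series/parallel combination:
  Rp1 = R1 ‖ R2 ‖ R3 (parallel, all between nodes 0 and 1) = 1/(1/470 + 1/27 + 1/2.7) = 2.442 Ω
R_th = 2.442 Ω

Final answer: V_th = 0.02598 V, R_th = 2.442 Ω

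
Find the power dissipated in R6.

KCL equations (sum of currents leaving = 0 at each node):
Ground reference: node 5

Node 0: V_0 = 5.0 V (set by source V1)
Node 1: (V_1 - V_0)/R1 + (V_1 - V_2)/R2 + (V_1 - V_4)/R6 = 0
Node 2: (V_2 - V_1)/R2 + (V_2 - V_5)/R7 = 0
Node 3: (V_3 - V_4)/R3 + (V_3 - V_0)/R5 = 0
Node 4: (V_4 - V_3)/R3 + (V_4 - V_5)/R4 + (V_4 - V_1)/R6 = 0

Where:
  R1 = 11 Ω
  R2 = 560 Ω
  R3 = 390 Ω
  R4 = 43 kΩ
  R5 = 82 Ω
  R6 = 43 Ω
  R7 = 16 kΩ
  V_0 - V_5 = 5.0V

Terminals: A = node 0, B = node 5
Nodal analysis, taking node 5 as the 0 V reference.
Source V1 fixes V_0 = 5 V.
KCL at each unknown node (sum of currents leaving = 0; resistances in Ω):
  Node 1: (V_1 - 5)/11 + (V_1 - V_2)/560 + (V_1 - V_4)/43 = 0
  Node 2: (V_2 - V_1)/560 + (V_2 - 0)/16000 = 0
  Node 3: (V_3 - V_4)/390 + (V_3 - 5)/82 = 0
  Node 4: (V_4 - V_3)/390 + (V_4 - 0)/43000 + (V_4 - V_1)/43 = 0
Collecting terms (coefficients in siemens):
  0.116·V_1 - 0.001786·V_2 - 0.02326·V_4 = 0.4545
  0.001848·V_2 - 0.001786·V_1 = 0
  0.01476·V_3 - 0.002564·V_4 = 0.06098
  0.02584·V_4 - 0.02326·V_1 - 0.002564·V_3 = 0
Solving these 4 simultaneous equations (Gaussian elimination) gives:
  V_1 = 4.996 V, V_2 = 4.827 V, V_3 = 4.999 V, V_4 = 4.991 V
I_R6 = (V_1 - V_4)/R6 = (4.996 - 4.991)/43 = 0.00009785 A
P_R6 = I_R6² × R6 = (0.00009785)² × 43 = 0.0000004117 W

Final answer: 4.117e-07 W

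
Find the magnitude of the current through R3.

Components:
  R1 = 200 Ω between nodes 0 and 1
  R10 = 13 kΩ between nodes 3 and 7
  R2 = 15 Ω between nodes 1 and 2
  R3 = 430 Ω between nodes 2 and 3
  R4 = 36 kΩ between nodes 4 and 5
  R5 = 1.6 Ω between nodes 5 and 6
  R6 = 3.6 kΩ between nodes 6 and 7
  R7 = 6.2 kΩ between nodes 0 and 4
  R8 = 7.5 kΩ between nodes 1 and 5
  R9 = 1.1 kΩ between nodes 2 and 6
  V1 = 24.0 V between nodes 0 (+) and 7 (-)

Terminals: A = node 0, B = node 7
Nodal analysis, taking node 7 as the 0 V reference.
Source V1 fixes V_0 = 24 V.
KCL at each unknown node (sum of currents leaving = 0; resistances in Ω):
  Node 1: (V_1 - 24)/200 + (V_1 - V_2)/15 + (V_1 - V_5)/7500 = 0
  Node 2: (V_2 - V_1)/15 + (V_2 - V_3)/430 + (V_2 - V_6)/1100 = 0
  Node 3: (V_3 - V_2)/430 + (V_3 - 0)/13000 = 0
  Node 4: (V_4 - V_5)/36000 + (V_4 - 24)/6200 = 0
  Node 5: (V_5 - V_4)/36000 + (V_5 - V_6)/1.6 + (V_5 - V_1)/7500 = 0
  Node 6: (V_6 - V_5)/1.6 + (V_6 - 0)/3600 + (V_6 - V_2)/1100 = 0
Collecting terms (coefficients in siemens):
  0.0718·V_1 - 0.06667·V_2 - 0.0001333·V_5 = 0.12
  0.0699·V_2 - 0.06667·V_1 - 0.002326·V_3 - 0.0009091·V_6 = 0
  0.002403·V_3 - 0.002326·V_2 = 0
  0.0001891·V_4 - 0.00002778·V_5 = 0.003871
  0.6252·V_5 - 0.0001333·V_1 - 0.00002778·V_4 - 0.625·V_6 = 0
  0.6262·V_6 - 0.0009091·V_2 - 0.625·V_5 = 0
Solving these 6 simultaneous equations (Gaussian elimination) gives:
  V_1 = 22.69 V, V_2 = 22.61 V, V_3 = 21.88 V, V_4 = 23.11 V
  V_5 = 17.97 V, V_6 = 17.97 V
I_R3 = (V_2 - V_3)/R3 = (22.61 - 21.88)/430 = 0.001683 A
|I_R3| = 0.001683 A

Final answer: |I_R3| = 0.001683 A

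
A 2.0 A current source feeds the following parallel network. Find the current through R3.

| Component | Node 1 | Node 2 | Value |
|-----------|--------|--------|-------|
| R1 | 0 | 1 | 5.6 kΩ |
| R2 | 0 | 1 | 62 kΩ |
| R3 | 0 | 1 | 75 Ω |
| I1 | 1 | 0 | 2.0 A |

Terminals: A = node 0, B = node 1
All resistors sit directly between nodes 0 and 1, so they are in parallel and share one voltage V; the full source current 2 A splits among them.
1/R_par = 1/5600 + 1/62000 + 1/75 = 0.01353 S  =>  R_par = 73.92 Ω
V = I × R_par = 2 × 73.92 = 147.8 V
I_R3 = V/R3 = 147.8/75 = 1.971 A

Final answer: 1.971 A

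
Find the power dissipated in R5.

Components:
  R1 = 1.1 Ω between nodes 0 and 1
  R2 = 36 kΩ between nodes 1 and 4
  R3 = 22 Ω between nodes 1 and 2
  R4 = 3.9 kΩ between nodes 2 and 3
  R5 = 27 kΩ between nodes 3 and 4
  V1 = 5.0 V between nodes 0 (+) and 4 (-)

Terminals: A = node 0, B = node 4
Nodal analysis, taking node 4 as the 0 V reference.
Source V1 fixes V_0 = 5 V.
KCL at each unknown node (sum of currents leaving = 0; resistances in Ω):
  Node 1: (V_1 - 5)/1.1 + (V_1 - 0)/36000 + (V_1 - V_2)/22 = 0
  Node 2: (V_2 - V_1)/22 + (V_2 - V_3)/3900 = 0
  Node 3: (V_3 - V_2)/3900 + (V_3 - 0)/27000 = 0
Collecting terms (coefficients in siemens):
  0.9546·V_1 - 0.04545·V_2 = 4.545
  0.04571·V_2 - 0.04545·V_1 - 0.0002564·V_3 = 0
  0.0002934·V_3 - 0.0002564·V_2 = 0
Solving these 3 simultaneous equations (Gaussian elimination) gives:
  V_1 = 5 V, V_2 = 4.996 V, V_3 = 4.366 V
I_R5 = (V_3 - V_4)/R5 = (4.366 - 0)/27000 = 0.0001617 A
P_R5 = I_R5² × R5 = (0.0001617)² × 27000 = 0.0007058 W

Final answer: 0.0007058 W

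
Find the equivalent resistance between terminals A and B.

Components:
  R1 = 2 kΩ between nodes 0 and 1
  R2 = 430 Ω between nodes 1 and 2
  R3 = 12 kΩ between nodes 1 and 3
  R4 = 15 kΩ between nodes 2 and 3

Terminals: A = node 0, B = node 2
Reduce the network between node 0 (A) and node 2 (B) by series/parallel combination:
  Rs1 = R3 + R4 (series, joined only at node 3) = 12000 + 15000 = 27000 Ω
  Rp1 = R2 ‖ Rs1 (parallel, both between nodes 1 and 2) = 1/(1/430 + 1/27000) = 423.3 Ω
  Rs2 = R1 + Rp1 (series, joined only at node 1) = 2000 + 423.3 = 2423 Ω
R_eq = 2.423 kΩ

Final answer: 2.423 kΩ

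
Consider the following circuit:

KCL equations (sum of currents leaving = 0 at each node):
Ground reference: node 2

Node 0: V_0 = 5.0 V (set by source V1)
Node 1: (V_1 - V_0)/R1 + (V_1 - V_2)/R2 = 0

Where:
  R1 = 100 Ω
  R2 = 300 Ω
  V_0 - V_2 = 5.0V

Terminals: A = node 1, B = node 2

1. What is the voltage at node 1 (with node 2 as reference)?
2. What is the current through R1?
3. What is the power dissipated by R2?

Nodal analysis, taking node 2 as the 0 V reference.
Source V1 fixes V_0 = 5 V.
KCL at each unknown node (sum of currents leaving = 0; resistances in Ω):
  Node 1: (V_1 - 5)/100 + (V_1 - 0)/300 = 0
Collecting terms: 0.01333 × V_1 = 0.05  =>  V_1 = 3.75 V
Part 1:
  Read off the nodal solution: V_1 = 3.75 V
Part 2:
  I_R1 = (V_0 - V_1)/R1 = (5 - 3.75)/100 = 0.0125 A
  Magnitude: I_R1 = 0.0125 A
Part 3:
  I_R2 = (V_1 - V_2)/R2 = (3.75 - 0)/300 = 0.0125 A
  P_R2 = I_R2² × R2 = (0.0125)² × 300 = 0.04688 W

Final answers:
1. V_1 = 3.75 V
2. I_R1 = 0.0125 A
3. P_R2 = 0.04688 W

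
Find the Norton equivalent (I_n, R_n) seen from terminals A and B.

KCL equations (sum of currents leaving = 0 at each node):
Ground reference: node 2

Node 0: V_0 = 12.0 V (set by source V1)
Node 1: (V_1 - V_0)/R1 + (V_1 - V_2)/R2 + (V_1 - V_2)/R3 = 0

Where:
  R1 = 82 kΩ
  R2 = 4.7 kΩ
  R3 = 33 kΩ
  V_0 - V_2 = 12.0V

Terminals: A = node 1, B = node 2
Find the Thévenin equivalent first; then I_n = V_th/R_th and R_n = R_th.
Step 1 — V_th is the open-circuit voltage V_A - V_B (nothing connected across the terminals).
Nodal analysis, taking node 2 as the 0 V reference.
Source V1 fixes V_0 = 12 V.
KCL at each unknown node (sum of currents leaving = 0; resistances in Ω):
  Node 1: (V_1 - 12)/82000 + (V_1 - 0)/4700 + (V_1 - 0)/33000 = 0
Collecting terms: 0.0002553 × V_1 = 0.0001463  =>  V_1 = 0.5733 V
V_th = V_1 - V_2 = 0.5733 - 0 = 0.5733 V
Step 2 — R_th: zero the source — replace V1 by a short circuit (node 2 merges into node 0) — and find the resistance seen between A (node 1) and B (node 0).
Reduce the network between node 1 (A) and node 0 (B) by series/parallel combination:
  Rp1 = R1 ‖ R2 ‖ R3 (parallel, all between nodes 0 and 1) = 1/(1/82000 + 1/4700 + 1/33000) = 3918 Ω
R_th = 3.918 kΩ
I_n = V_th/R_th = 0.5733/3918 = 0.0001463 A, and R_n = R_th = 3.918 kΩ

Final answer: I_n = 0.0001463 A, R_n = 3.918 kΩ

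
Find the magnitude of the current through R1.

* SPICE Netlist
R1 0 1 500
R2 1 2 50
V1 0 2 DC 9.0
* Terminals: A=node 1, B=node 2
Nodal analysis, taking node 2 as the 0 V reference.
Source V1 fixes V_0 = 9 V.
KCL at each unknown node (sum of currents leaving = 0; resistances in Ω):
  Node 1: (V_1 - 9)/500 + (V_1 - 0)/50 = 0
Collecting terms: 0.022 × V_1 = 0.018  =>  V_1 = 0.8182 V
I_R1 = (V_0 - V_1)/R1 = (9 - 0.8182)/500 = 0.01636 A
|I_R1| = 0.01636 A

Final answer: |I_R1| = 0.01636 A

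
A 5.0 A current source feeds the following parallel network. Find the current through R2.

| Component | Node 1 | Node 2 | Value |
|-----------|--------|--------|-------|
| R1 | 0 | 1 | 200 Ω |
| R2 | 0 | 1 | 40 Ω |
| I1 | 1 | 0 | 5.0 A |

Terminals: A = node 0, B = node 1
All resistors sit directly between nodes 0 and 1, so they are in parallel and share one voltage V; the full source current 5 A splits among them.
1/R_par = 1/200 + 1/40 = 0.03 S  =>  R_par = 33.33 Ω
V = I × R_par = 5 × 33.33 = 166.7 V
I_R2 = V/R2 = 166.7/40 = 4.167 A

Final answer: 4.167 A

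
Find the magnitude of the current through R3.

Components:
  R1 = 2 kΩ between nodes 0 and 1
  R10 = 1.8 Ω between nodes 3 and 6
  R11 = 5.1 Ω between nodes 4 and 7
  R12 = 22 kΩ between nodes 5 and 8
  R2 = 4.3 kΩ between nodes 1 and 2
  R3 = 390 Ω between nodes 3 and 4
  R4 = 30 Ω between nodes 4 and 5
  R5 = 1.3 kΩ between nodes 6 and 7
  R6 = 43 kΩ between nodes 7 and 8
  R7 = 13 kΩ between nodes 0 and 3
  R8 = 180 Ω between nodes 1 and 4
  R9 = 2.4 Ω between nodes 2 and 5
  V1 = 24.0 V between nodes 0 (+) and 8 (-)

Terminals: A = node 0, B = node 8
Nodal analysis, taking node 8 as the 0 V reference.
Source V1 fixes V_0 = 24 V.
KCL at each unknown node (sum of currents leaving = 0; resistances in Ω):
  Node 1: (V_1 - 24)/2000 + (V_1 - V_2)/4300 + (V_1 - V_4)/180 = 0
  Node 2: (V_2 - V_1)/4300 + (V_2 - V_5)/2.4 = 0
  Node 3: (V_3 - V_4)/390 + (V_3 - 24)/13000 + (V_3 - V_6)/1.8 = 0
  Node 4: (V_4 - V_3)/390 + (V_4 - V_5)/30 + (V_4 - V_1)/180 + (V_4 - V_7)/5.1 = 0
  Node 5: (V_5 - V_4)/30 + (V_5 - V_2)/2.4 + (V_5 - 0)/22000 = 0
  Node 6: (V_6 - V_7)/1300 + (V_6 - V_3)/1.8 = 0
  Node 7: (V_7 - V_6)/1300 + (V_7 - 0)/43000 + (V_7 - V_4)/5.1 = 0
Collecting terms (coefficients in siemens):
  0.006288·V_1 - 0.0002326·V_2 - 0.005556·V_4 = 0.012
  0.4169·V_2 - 0.0002326·V_1 - 0.4167·V_5 = 0
  0.5582·V_3 - 0.002564·V_4 - 0.5556·V_6 = 0.001846
  0.2375·V_4 - 0.005556·V_1 - 0.002564·V_3 - 0.03333·V_5 - 0.1961·V_7 = 0
  0.45·V_5 - 0.4167·V_2 - 0.03333·V_4 = 0
  0.5563·V_6 - 0.5556·V_3 - 0.0007692·V_7 = 0
  0.1969·V_7 - 0.1961·V_4 - 0.0007692·V_6 = 0
Solving these 7 simultaneous equations (Gaussian elimination) gives:
  V_1 = 21.49 V, V_2 = 21.25 V, V_3 = 21.33 V, V_4 = 21.27 V
  V_5 = 21.25 V, V_6 = 21.33 V, V_7 = 21.27 V
I_R3 = (V_3 - V_4)/R3 = (21.33 - 21.27)/390 = 0.0001564 A
|I_R3| = 0.0001564 A

Final answer: |I_R3| = 0.0001564 A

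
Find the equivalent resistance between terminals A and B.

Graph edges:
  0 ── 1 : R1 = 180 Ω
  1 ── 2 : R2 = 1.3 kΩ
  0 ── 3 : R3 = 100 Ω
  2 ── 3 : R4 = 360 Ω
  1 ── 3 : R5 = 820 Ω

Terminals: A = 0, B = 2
The network is not a plain series/parallel combination. Inject a 1 A test current into terminal A (node 0) and return it from terminal B (node 2); then R_eq = V_A / (1 A).
Nodal analysis, taking node 2 as the 0 V reference.
Current source I_test pushes 1 A into node 0 and draws it out of node 2.
KCL at each unknown node (sum of currents leaving = 0; resistances in Ω):
  Node 0: (V_0 - V_1)/180 + (V_0 - V_3)/100 - 1 = 0
  Node 1: (V_1 - V_0)/180 + (V_1 - 0)/1300 + (V_1 - V_3)/820 = 0
  Node 3: (V_3 - V_0)/100 + (V_3 - V_1)/820 + (V_3 - 0)/360 = 0
Collecting terms (coefficients in siemens):
  0.01556·V_0 - 0.005556·V_1 - 0.01·V_3 = 1
  0.007544·V_1 - 0.005556·V_0 - 0.00122·V_3 = 0
  0.014·V_3 - 0.01·V_0 - 0.00122·V_1 = 0
Solving these 3 simultaneous equations (Gaussian elimination) gives:
  V_0 = 349.9 V, V_1 = 302.3 V, V_3 = 276.3 V
R_eq = V_0 / 1 A = 349.9 Ω

Final answer: 349.9 Ω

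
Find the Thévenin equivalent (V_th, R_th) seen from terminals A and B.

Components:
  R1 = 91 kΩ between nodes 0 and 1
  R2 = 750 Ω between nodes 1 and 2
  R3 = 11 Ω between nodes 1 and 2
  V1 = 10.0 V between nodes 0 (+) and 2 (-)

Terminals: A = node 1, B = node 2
Step 1 — V_th is the open-circuit voltage V_A - V_B (nothing connected across the terminals).
Nodal analysis, taking node 2 as the 0 V reference.
Source V1 fixes V_0 = 10 V.
KCL at each unknown node (sum of currents leaving = 0; resistances in Ω):
  Node 1: (V_1 - 10)/91000 + (V_1 - 0)/750 + (V_1 - 0)/11 = 0
Collecting terms: 0.09225 × V_1 = 0.0001099  =>  V_1 = 0.001191 V
V_th = V_1 - V_2 = 0.001191 - 0 = 0.001191 V
Step 2 — R_th: zero the source — replace V1 by a short circuit (node 2 merges into node 0) — and find the resistance seen between A (node 1) and B (node 0).
Reduce the network between node 1 (A) and node 0 (B) by series/parallel combination:
  Rp1 = R1 ‖ R2 ‖ R3 (parallel, all between nodes 0 and 1) = 1/(1/91000 + 1/750 + 1/11) = 10.84 Ω
R_th = 10.84 Ω

Final answer: V_th = 0.001191 V, R_th = 10.84 Ω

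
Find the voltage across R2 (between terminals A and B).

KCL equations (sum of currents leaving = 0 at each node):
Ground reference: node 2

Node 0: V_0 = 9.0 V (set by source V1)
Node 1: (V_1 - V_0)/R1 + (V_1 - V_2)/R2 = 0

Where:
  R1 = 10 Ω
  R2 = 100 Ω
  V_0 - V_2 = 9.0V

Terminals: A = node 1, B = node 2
R1 and R2 are in series across V1 (node 0 → node 1 → node 2), and the output A–B is taken across R2, so this is a voltage divider.
Series current: I = V1/(R1 + R2) = 9/(10 + 100) = 9/110 = 0.08182 A
V_R2 = I × R2 = V1 × R2/(R1 + R2) = 9 × 100/110 = 8.182 V

Final answer: 8.182 V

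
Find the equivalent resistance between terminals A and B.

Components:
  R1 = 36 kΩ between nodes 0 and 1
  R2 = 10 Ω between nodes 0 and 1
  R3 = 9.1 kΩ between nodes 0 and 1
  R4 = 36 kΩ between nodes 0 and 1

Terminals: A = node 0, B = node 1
Reduce the network between node 0 (A) and node 1 (B) by series/parallel combination:
  Rp1 = R1 ‖ R2 ‖ R3 ‖ R4 (parallel, all between nodes 0 and 1) = 1/(1/36000 + 1/10 + 1/9100 + 1/36000) = 9.983 Ω
R_eq = 9.983 Ω

Final answer: 9.983 Ω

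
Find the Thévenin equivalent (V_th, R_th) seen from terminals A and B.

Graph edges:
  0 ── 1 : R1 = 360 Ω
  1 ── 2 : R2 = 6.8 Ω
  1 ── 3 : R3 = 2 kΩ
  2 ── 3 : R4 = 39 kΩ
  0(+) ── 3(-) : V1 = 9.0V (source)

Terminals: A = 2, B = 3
Step 1 — V_th is the open-circuit voltage V_A - V_B (nothing connected across the terminals).
Nodal analysis, taking node 3 as the 0 V reference.
Source V1 fixes V_0 = 9 V.
KCL at each unknown node (sum of currents leaving = 0; resistances in Ω):
  Node 1: (V_1 - 9)/360 + (V_1 - V_2)/6.8 + (V_1 - 0)/2000 = 0
  Node 2: (V_2 - V_1)/6.8 + (V_2 - 0)/39000 = 0
Collecting terms (coefficients in siemens):
  0.1503·V_1 - 0.1471·V_2 = 0.025
  0.1471·V_2 - 0.1471·V_1 = 0
Determinant D = (0.1503)(0.1471) - (-0.1471)(-0.1471) = 0.0004859
V_1 = [(0.025)(0.1471) - (-0.1471)(0)]/D = 7.568 V
V_2 = [(0.1503)(0) - (0.025)(-0.1471)]/D = 7.567 V
V_th = V_2 - V_3 = 7.567 - 0 = 7.567 V
Step 2 — R_th: zero the source — replace V1 by a short circuit (node 3 merges into node 0) — and find the resistance seen between A (node 2) and B (node 0).
Reduce the network between node 2 (A) and node 0 (B) by series/parallel combination:
  Rp1 = R1 ‖ R3 (parallel, both between nodes 0 and 1) = 1/(1/360 + 1/2000) = 305.1 Ω
  Rs1 = R2 + Rp1 (series, joined only at node 1) = 6.8 + 305.1 = 311.9 Ω
  Rp2 = R4 ‖ Rs1 (parallel, both between nodes 0 and 2) = 1/(1/39000 + 1/311.9) = 309.4 Ω
R_th = 309.4 Ω

Final answer: V_th = 7.567 V, R_th = 309.4 Ω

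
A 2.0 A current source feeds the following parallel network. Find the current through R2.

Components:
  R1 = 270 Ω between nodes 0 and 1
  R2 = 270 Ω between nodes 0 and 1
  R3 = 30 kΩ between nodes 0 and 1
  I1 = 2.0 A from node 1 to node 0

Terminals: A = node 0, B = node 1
All resistors sit directly between nodes 0 and 1, so they are in parallel and share one voltage V; the full source current 2 A splits among them.
1/R_par = 1/270 + 1/270 + 1/30000 = 0.007441 S  =>  R_par = 134.4 Ω
V = I × R_par = 2 × 134.4 = 268.8 V
I_R2 = V/R2 = 268.8/270 = 0.9955 A

Final answer: 0.9955 A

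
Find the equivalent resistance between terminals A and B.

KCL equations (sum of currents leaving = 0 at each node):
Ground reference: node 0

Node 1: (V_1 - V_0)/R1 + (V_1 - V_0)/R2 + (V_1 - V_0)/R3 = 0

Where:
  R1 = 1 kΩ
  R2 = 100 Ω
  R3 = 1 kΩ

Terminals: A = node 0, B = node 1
Reduce the network between node 0 (A) and node 1 (B) by series/parallel combination:
  Rp1 = R1 ‖ R2 ‖ R3 (parallel, all between nodes 0 and 1) = 1/(1/1000 + 1/100 + 1/1000) = 83.33 Ω
R_eq = 83.33 Ω

Final answer: 83.33 Ω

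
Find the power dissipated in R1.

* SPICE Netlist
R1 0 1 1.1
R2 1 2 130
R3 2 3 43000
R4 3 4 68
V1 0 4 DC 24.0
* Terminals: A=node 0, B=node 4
Nodal analysis, taking node 4 as the 0 V reference.
Source V1 fixes V_0 = 24 V.
KCL at each unknown node (sum of currents leaving = 0; resistances in Ω):
  Node 1: (V_1 - 24)/1.1 + (V_1 - V_2)/130 = 0
  Node 2: (V_2 - V_1)/130 + (V_2 - V_3)/43000 = 0
  Node 3: (V_3 - V_2)/43000 + (V_3 - 0)/68 = 0
Collecting terms (coefficients in siemens):
  0.9168·V_1 - 0.007692·V_2 = 21.82
  0.007716·V_2 - 0.007692·V_1 - 0.00002326·V_3 = 0
  0.01473·V_3 - 0.00002326·V_2 = 0
Solving these 3 simultaneous equations (Gaussian elimination) gives:
  V_1 = 24 V, V_2 = 23.93 V, V_3 = 0.03778 V
I_R1 = (V_0 - V_1)/R1 = (24 - 24)/1.1 = 0.0005556 A
P_R1 = I_R1² × R1 = (0.0005556)² × 1.1 = 0.0000003395 W

Final answer: 3.395e-07 W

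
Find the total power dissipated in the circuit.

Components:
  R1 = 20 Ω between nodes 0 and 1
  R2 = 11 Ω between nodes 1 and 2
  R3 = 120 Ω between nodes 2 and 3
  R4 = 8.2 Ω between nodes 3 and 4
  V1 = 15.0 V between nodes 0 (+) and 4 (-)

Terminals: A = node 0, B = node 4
Nodal analysis, taking node 4 as the 0 V reference.
Source V1 fixes V_0 = 15 V.
KCL at each unknown node (sum of currents leaving = 0; resistances in Ω):
  Node 1: (V_1 - 15)/20 + (V_1 - V_2)/11 = 0
  Node 2: (V_2 - V_1)/11 + (V_2 - V_3)/120 = 0
  Node 3: (V_3 - V_2)/120 + (V_3 - 0)/8.2 = 0
Collecting terms (coefficients in siemens):
  0.1409·V_1 - 0.09091·V_2 = 0.75
  0.09924·V_2 - 0.09091·V_1 - 0.008333·V_3 = 0
  0.1303·V_3 - 0.008333·V_2 = 0
Solving these 3 simultaneous equations (Gaussian elimination) gives:
  V_1 = 13.12 V, V_2 = 12.08 V, V_3 = 0.7726 V
Power in each resistor, P = (ΔV)²/R:
  P_R1 = (15 - 13.12)²/20 = 0.1776 W
  P_R2 = (13.12 - 12.08)²/11 = 0.09765 W
  P_R3 = (12.08 - 0.7726)²/120 = 1.065 W
  P_R4 = (0.7726 - 0)²/8.2 = 0.0728 W
P_total = P_R1 + P_R2 + P_R3 + P_R4 = 1.413 W

Final answer: 1.413 W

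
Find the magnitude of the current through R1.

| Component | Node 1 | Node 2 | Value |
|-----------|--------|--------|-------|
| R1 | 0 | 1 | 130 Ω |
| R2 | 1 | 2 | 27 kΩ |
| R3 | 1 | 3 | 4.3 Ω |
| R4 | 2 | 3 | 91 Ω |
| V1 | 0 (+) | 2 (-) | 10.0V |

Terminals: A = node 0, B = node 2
Nodal analysis, taking node 2 as the 0 V reference.
Source V1 fixes V_0 = 10 V.
KCL at each unknown node (sum of currents leaving = 0; resistances in Ω):
  Node 1: (V_1 - 10)/130 + (V_1 - 0)/27000 + (V_1 - V_3)/4.3 = 0
  Node 3: (V_3 - V_1)/4.3 + (V_3 - 0)/91 = 0
Collecting terms (coefficients in siemens):
  0.2403·V_1 - 0.2326·V_3 = 0.07692
  0.2435·V_3 - 0.2326·V_1 = 0
Determinant D = (0.2403)(0.2435) - (-0.2326)(-0.2326) = 0.004438
V_1 = [(0.07692)(0.2435) - (-0.2326)(0)]/D = 4.221 V
V_3 = [(0.2403)(0) - (0.07692)(-0.2326)]/D = 4.031 V
I_R1 = (V_0 - V_1)/R1 = (10 - 4.221)/130 = 0.04445 A
|I_R1| = 0.04445 A

Final answer: |I_R1| = 0.04445 A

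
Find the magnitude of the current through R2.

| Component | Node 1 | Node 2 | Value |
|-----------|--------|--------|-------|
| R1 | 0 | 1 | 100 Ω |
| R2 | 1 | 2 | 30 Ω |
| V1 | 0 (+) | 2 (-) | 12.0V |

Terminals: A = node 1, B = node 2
Nodal analysis, taking node 2 as the 0 V reference.
Source V1 fixes V_0 = 12 V.
KCL at each unknown node (sum of currents leaving = 0; resistances in Ω):
  Node 1: (V_1 - 12)/100 + (V_1 - 0)/30 = 0
Collecting terms: 0.04333 × V_1 = 0.12  =>  V_1 = 2.769 V
I_R2 = (V_1 - V_2)/R2 = (2.769 - 0)/30 = 0.09231 A
|I_R2| = 0.09231 A

Final answer: |I_R2| = 0.09231 A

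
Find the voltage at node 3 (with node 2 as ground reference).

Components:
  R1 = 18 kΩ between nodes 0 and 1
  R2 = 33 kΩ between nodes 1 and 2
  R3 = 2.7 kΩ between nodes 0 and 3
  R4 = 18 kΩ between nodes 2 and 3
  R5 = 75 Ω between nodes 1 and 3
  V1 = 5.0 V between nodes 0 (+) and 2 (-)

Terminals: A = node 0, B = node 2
Nodal analysis, taking node 2 as the 0 V reference.
Source V1 fixes V_0 = 5 V.
KCL at each unknown node (sum of currents leaving = 0; resistances in Ω):
  Node 1: (V_1 - 5)/18000 + (V_1 - 0)/33000 + (V_1 - V_3)/75 = 0
  Node 3: (V_3 - 5)/2700 + (V_3 - 0)/18000 + (V_3 - V_1)/75 = 0
Collecting terms (coefficients in siemens):
  0.01342·V_1 - 0.01333·V_3 = 0.0002778
  0.01376·V_3 - 0.01333·V_1 = 0.001852
Determinant D = (0.01342)(0.01376) - (-0.01333)(-0.01333) = 0.00000686
V_1 = [(0.0002778)(0.01376) - (-0.01333)(0.001852)]/D = 4.156 V
V_3 = [(0.01342)(0.001852) - (0.0002778)(-0.01333)]/D = 4.162 V
The requested potential is V_3 = 4.162 V.

Final answer: V_3 = 4.162 V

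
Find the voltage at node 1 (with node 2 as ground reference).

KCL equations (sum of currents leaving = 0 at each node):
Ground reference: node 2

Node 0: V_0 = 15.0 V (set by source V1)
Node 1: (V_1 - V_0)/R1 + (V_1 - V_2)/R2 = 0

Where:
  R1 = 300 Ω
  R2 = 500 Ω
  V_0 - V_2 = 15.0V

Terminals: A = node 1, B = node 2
Nodal analysis, taking node 2 as the 0 V reference.
Source V1 fixes V_0 = 15 V.
KCL at each unknown node (sum of currents leaving = 0; resistances in Ω):
  Node 1: (V_1 - 15)/300 + (V_1 - 0)/500 = 0
Collecting terms: 0.005333 × V_1 = 0.05  =>  V_1 = 9.375 V
The requested potential is V_1 = 9.375 V.

Final answer: V_1 = 9.375 V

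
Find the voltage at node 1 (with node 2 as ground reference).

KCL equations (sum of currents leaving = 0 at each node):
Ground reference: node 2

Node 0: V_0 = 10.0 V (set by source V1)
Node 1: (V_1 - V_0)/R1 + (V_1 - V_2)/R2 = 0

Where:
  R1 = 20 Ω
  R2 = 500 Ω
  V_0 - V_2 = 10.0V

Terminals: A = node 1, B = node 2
Nodal analysis, taking node 2 as the 0 V reference.
Source V1 fixes V_0 = 10 V.
KCL at each unknown node (sum of currents leaving = 0; resistances in Ω):
  Node 1: (V_1 - 10)/20 + (V_1 - 0)/500 = 0
Collecting terms: 0.052 × V_1 = 0.5  =>  V_1 = 9.615 V
The requested potential is V_1 = 9.615 V.

Final answer: V_1 = 9.615 V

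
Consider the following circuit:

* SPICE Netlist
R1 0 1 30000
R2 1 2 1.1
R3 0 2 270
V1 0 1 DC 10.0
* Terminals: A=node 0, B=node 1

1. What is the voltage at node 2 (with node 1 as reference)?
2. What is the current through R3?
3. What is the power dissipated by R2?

Nodal analysis, taking node 1 as the 0 V reference.
Source V1 fixes V_0 = 10 V.
KCL at each unknown node (sum of currents leaving = 0; resistances in Ω):
  Node 2: (V_2 - 0)/1.1 + (V_2 - 10)/270 = 0
Collecting terms: 0.9128 × V_2 = 0.03704  =>  V_2 = 0.04058 V
Part 1:
  Read off the nodal solution: V_2 = 0.04058 V
Part 2:
  I_R3 = (V_0 - V_2)/R3 = (10 - 0.04058)/270 = 0.03689 A
  Magnitude: I_R3 = 0.03689 A
Part 3:
  I_R2 = (V_1 - V_2)/R2 = (0 - 0.04058)/1.1 = -0.03689 A
  P_R2 = I_R2² × R2 = (-0.03689)² × 1.1 = 0.001497 W

Final answers:
1. V_2 = 0.04058 V
2. I_R3 = 0.03689 A
3. P_R2 = 0.001497 W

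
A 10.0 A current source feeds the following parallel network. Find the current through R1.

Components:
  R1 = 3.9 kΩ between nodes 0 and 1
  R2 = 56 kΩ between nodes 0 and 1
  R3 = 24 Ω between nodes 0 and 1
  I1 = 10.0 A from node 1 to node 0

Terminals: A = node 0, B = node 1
All resistors sit directly between nodes 0 and 1, so they are in parallel and share one voltage V; the full source current 10 A splits among them.
1/R_par = 1/3900 + 1/56000 + 1/24 = 0.04194 S  =>  R_par = 23.84 Ω
V = I × R_par = 10 × 23.84 = 238.4 V
I_R1 = V/R1 = 238.4/3900 = 0.06114 A

Final answer: 0.06114 A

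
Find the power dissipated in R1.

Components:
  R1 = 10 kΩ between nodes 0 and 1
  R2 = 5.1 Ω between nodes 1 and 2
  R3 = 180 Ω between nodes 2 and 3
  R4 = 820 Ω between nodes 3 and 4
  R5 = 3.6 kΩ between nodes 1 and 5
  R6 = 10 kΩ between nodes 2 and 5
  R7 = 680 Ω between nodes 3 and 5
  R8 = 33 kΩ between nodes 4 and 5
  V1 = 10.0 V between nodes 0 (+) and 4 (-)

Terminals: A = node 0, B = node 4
Nodal analysis, taking node 4 as the 0 V reference.
Source V1 fixes V_0 = 10 V.
KCL at each unknown node (sum of currents leaving = 0; resistances in Ω):
  Node 1: (V_1 - 10)/10000 + (V_1 - V_2)/5.1 + (V_1 - V_5)/3600 = 0
  Node 2: (V_2 - V_1)/5.1 + (V_2 - V_3)/180 + (V_2 - V_5)/10000 = 0
  Node 3: (V_3 - V_2)/180 + (V_3 - 0)/820 + (V_3 - V_5)/680 = 0
  Node 5: (V_5 - V_1)/3600 + (V_5 - V_2)/10000 + (V_5 - V_3)/680 + (V_5 - 0)/33000 = 0
Collecting terms (coefficients in siemens):
  0.1965·V_1 - 0.1961·V_2 - 0.0002778·V_5 = 0.001
  0.2017·V_2 - 0.1961·V_1 - 0.005556·V_3 - 0.0001·V_5 = 0
  0.008246·V_3 - 0.005556·V_2 - 0.001471·V_5 = 0
  0.001879·V_5 - 0.0002778·V_1 - 0.0001·V_2 - 0.001471·V_3 = 0
Solving these 4 simultaneous equations (Gaussian elimination) gives:
  V_1 = 0.8877 V, V_2 = 0.8833 V, V_3 = 0.7286 V, V_5 = 0.7486 V
I_R1 = (V_0 - V_1)/R1 = (10 - 0.8877)/10000 = 0.0009112 A
P_R1 = I_R1² × R1 = (0.0009112)² × 10000 = 0.008303 W

Final answer: 0.008303 W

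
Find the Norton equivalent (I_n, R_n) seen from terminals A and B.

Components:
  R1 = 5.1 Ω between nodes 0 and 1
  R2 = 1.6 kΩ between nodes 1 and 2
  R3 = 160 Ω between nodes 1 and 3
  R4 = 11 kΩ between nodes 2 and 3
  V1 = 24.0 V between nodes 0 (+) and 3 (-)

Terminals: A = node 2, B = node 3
Find the Thévenin equivalent first; then I_n = V_th/R_th and R_n = R_th.
Step 1 — V_th is the open-circuit voltage V_A - V_B (nothing connected across the terminals).
Nodal analysis, taking node 3 as the 0 V reference.
Source V1 fixes V_0 = 24 V.
KCL at each unknown node (sum of currents leaving = 0; resistances in Ω):
  Node 1: (V_1 - 24)/5.1 + (V_1 - V_2)/1600 + (V_1 - 0)/160 = 0
  Node 2: (V_2 - V_1)/1600 + (V_2 - 0)/11000 = 0
Collecting terms (coefficients in siemens):
  0.203·V_1 - 0.000625·V_2 = 4.706
  0.0007159·V_2 - 0.000625·V_1 = 0
Determinant D = (0.203)(0.0007159) - (-0.000625)(-0.000625) = 0.0001449
V_1 = [(4.706)(0.0007159) - (-0.000625)(0)]/D = 23.25 V
V_2 = [(0.203)(0) - (4.706)(-0.000625)]/D = 20.3 V
V_th = V_2 - V_3 = 20.3 - 0 = 20.3 V
Step 2 — R_th: zero the source — replace V1 by a short circuit (node 3 merges into node 0) — and find the resistance seen between A (node 2) and B (node 0).
Reduce the network between node 2 (A) and node 0 (B) by series/parallel combination:
  Rp1 = R1 ‖ R3 (parallel, both between nodes 0 and 1) = 1/(1/5.1 + 1/160) = 4.942 Ω
  Rs1 = R2 + Rp1 (series, joined only at node 1) = 1600 + 4.942 = 1605 Ω
  Rp2 = R4 ‖ Rs1 (parallel, both between nodes 0 and 2) = 1/(1/11000 + 1/1605) = 1401 Ω
R_th = 1.401 kΩ
I_n = V_th/R_th = 20.3/1401 = 0.01449 A, and R_n = R_th = 1.401 kΩ

Final answer: I_n = 0.01449 A, R_n = 1.401 kΩ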